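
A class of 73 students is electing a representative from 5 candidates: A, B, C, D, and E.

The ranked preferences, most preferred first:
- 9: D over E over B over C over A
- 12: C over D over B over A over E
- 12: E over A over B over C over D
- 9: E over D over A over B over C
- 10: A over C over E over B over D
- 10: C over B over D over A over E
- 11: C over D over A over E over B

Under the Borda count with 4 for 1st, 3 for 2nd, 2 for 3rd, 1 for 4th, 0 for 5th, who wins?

C

A: 9×0 + 12×1 + 12×3 + 9×2 + 10×4 + 10×1 + 11×2 = 138
B: 9×2 + 12×2 + 12×2 + 9×1 + 10×1 + 10×3 + 11×0 = 115
C: 9×1 + 12×4 + 12×1 + 9×0 + 10×3 + 10×4 + 11×4 = 183
D: 9×4 + 12×3 + 12×0 + 9×3 + 10×0 + 10×2 + 11×3 = 152
E: 9×3 + 12×0 + 12×4 + 9×4 + 10×2 + 10×0 + 11×1 = 142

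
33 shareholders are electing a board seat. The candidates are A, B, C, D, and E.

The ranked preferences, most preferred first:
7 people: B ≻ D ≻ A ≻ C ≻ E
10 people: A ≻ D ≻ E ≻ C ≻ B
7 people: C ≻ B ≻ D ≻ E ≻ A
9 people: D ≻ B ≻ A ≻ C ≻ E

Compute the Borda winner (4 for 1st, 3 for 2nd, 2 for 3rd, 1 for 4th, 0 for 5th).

A: 7×2 + 10×4 + 7×0 + 9×2 = 72
B: 7×4 + 10×0 + 7×3 + 9×3 = 76
C: 7×1 + 10×1 + 7×4 + 9×1 = 54
D: 7×3 + 10×3 + 7×2 + 9×4 = 101
E: 7×0 + 10×2 + 7×1 + 9×0 = 27

D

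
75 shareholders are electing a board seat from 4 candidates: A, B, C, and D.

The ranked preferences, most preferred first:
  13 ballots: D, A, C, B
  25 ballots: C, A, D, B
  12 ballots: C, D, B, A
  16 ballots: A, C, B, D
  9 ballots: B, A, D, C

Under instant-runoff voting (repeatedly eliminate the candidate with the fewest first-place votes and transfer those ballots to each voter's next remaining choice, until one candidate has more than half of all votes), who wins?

A

Round 1: A 16, B 9, C 37, D 13. B eliminated.
Round 2: A 25, C 37, D 13. D eliminated.
Round 3: A 38, C 37. A has a majority (≥38).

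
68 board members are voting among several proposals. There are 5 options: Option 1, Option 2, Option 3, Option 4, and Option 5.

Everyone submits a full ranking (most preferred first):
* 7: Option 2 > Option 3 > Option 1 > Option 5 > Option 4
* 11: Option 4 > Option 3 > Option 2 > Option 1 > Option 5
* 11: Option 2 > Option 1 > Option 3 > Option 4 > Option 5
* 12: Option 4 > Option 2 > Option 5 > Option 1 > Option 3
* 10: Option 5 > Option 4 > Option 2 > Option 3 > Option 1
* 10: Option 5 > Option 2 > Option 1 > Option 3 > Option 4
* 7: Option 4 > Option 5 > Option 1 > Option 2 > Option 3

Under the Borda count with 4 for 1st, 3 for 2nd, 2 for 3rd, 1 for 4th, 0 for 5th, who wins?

Option 1: 7×2 + 11×1 + 11×3 + 12×1 + 10×0 + 10×2 + 7×2 = 104
Option 2: 7×4 + 11×2 + 11×4 + 12×3 + 10×2 + 10×3 + 7×1 = 187
Option 3: 7×3 + 11×3 + 11×2 + 12×0 + 10×1 + 10×1 + 7×0 = 96
Option 4: 7×0 + 11×4 + 11×1 + 12×4 + 10×3 + 10×0 + 7×4 = 161
Option 5: 7×1 + 11×0 + 11×0 + 12×2 + 10×4 + 10×4 + 7×3 = 132

Option 2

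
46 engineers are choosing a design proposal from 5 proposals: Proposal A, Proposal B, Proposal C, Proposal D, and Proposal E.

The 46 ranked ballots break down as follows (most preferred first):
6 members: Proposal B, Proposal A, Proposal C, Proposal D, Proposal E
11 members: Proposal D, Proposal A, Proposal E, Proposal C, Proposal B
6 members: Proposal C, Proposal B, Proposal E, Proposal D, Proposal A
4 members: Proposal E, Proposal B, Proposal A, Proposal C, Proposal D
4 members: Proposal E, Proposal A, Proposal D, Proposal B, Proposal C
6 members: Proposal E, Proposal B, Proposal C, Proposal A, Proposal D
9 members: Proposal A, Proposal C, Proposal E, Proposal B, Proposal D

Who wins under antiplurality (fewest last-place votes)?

Last-place votes: Proposal A 6, Proposal B 11, Proposal C 4, Proposal D 19, Proposal E 6.

Proposal C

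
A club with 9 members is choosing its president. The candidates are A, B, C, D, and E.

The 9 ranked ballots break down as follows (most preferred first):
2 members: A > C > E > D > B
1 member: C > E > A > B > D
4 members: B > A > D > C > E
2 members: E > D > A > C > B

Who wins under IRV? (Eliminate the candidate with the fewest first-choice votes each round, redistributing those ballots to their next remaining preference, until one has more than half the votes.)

Round 1: A 2, B 4, C 1, D 0, E 2. D eliminated.
Round 2: A 2, B 4, C 1, E 2. C eliminated.
Round 3: A 2, B 4, E 3. A eliminated.
Round 4: B 4, E 5. E has a majority (≥5).

E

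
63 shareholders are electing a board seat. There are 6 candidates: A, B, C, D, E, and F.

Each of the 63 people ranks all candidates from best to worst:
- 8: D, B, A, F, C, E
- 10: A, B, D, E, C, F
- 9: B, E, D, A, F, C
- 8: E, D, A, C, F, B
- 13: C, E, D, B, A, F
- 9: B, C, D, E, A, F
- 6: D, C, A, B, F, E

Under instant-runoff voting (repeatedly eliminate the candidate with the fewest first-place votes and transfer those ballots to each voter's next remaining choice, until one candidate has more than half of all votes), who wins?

Round 1: A 10, B 18, C 13, D 14, E 8, F 0. F eliminated.
Round 2: A 10, B 18, C 13, D 14, E 8. E eliminated.
Round 3: A 10, B 18, C 13, D 22. A eliminated.
Round 4: B 28, C 13, D 22. C eliminated.
Round 5: B 28, D 35. D has a majority (≥32).

D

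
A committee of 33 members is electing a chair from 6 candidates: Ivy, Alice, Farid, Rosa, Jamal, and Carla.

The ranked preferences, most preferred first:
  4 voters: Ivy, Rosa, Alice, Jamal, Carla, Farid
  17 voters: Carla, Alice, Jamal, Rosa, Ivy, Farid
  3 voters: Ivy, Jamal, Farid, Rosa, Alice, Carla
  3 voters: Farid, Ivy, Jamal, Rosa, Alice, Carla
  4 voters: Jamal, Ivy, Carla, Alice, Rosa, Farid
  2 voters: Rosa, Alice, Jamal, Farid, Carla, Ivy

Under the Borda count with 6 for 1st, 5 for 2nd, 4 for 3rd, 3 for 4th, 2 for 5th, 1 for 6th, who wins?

Jamal

Ivy: 4×6 + 17×2 + 3×6 + 3×5 + 4×5 + 2×1 = 113
Alice: 4×4 + 17×5 + 3×2 + 3×2 + 4×3 + 2×5 = 135
Farid: 4×1 + 17×1 + 3×4 + 3×6 + 4×1 + 2×3 = 61
Rosa: 4×5 + 17×3 + 3×3 + 3×3 + 4×2 + 2×6 = 109
Jamal: 4×3 + 17×4 + 3×5 + 3×4 + 4×6 + 2×4 = 139
Carla: 4×2 + 17×6 + 3×1 + 3×1 + 4×4 + 2×2 = 136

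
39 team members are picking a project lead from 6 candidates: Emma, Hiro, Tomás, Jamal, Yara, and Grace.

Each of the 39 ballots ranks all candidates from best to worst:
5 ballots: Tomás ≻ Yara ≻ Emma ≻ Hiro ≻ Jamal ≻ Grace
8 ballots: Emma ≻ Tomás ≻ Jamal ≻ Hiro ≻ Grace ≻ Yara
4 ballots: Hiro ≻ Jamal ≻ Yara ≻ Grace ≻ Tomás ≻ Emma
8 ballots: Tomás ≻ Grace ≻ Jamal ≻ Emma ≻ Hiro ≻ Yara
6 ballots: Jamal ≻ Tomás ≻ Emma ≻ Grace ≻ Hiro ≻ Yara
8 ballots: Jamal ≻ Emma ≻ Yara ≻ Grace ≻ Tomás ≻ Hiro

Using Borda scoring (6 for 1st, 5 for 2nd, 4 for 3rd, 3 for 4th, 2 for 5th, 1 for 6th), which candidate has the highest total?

Emma: 5×4 + 8×6 + 4×1 + 8×3 + 6×4 + 8×5 = 160
Hiro: 5×3 + 8×3 + 4×6 + 8×2 + 6×2 + 8×1 = 99
Tomás: 5×6 + 8×5 + 4×2 + 8×6 + 6×5 + 8×2 = 172
Jamal: 5×2 + 8×4 + 4×5 + 8×4 + 6×6 + 8×6 = 178
Yara: 5×5 + 8×1 + 4×4 + 8×1 + 6×1 + 8×4 = 95
Grace: 5×1 + 8×2 + 4×3 + 8×5 + 6×3 + 8×3 = 115

Jamal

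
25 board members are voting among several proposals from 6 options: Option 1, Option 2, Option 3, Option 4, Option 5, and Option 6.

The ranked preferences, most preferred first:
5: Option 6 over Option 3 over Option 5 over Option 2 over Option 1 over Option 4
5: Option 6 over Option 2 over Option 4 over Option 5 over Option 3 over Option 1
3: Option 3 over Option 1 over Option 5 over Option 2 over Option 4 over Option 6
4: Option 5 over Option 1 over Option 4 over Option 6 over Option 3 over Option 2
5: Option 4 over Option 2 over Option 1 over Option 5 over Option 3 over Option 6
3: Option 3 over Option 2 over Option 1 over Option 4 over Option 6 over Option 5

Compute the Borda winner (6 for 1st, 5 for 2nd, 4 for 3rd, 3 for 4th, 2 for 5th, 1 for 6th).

Option 1: 5×2 + 5×1 + 3×5 + 4×5 + 5×4 + 3×4 = 82
Option 2: 5×3 + 5×5 + 3×3 + 4×1 + 5×5 + 3×5 = 93
Option 3: 5×5 + 5×2 + 3×6 + 4×2 + 5×2 + 3×6 = 89
Option 4: 5×1 + 5×4 + 3×2 + 4×4 + 5×6 + 3×3 = 86
Option 5: 5×4 + 5×3 + 3×4 + 4×6 + 5×3 + 3×1 = 89
Option 6: 5×6 + 5×6 + 3×1 + 4×3 + 5×1 + 3×2 = 86

Option 2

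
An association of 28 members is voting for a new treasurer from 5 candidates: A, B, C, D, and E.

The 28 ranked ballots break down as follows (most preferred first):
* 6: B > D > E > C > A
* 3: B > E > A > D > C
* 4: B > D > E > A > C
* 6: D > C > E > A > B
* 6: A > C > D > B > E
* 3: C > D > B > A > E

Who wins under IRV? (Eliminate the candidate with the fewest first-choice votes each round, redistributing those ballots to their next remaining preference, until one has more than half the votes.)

Round 1: A 6, B 13, C 3, D 6, E 0. E eliminated.
Round 2: A 6, B 13, C 3, D 6. C eliminated.
Round 3: A 6, B 13, D 9. A eliminated.
Round 4: B 13, D 15. D has a majority (≥15).

D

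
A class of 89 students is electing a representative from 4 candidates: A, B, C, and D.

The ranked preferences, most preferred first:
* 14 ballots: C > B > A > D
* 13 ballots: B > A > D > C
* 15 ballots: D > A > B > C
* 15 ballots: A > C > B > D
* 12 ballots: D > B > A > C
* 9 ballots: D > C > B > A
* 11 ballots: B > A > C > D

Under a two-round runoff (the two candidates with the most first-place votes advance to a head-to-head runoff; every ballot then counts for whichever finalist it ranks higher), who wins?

Round 1 first-place votes: A 15, B 24, C 14, D 36. D and B advance.
Runoff: D is ranked above B on 36 ballots, B above D on 53.

B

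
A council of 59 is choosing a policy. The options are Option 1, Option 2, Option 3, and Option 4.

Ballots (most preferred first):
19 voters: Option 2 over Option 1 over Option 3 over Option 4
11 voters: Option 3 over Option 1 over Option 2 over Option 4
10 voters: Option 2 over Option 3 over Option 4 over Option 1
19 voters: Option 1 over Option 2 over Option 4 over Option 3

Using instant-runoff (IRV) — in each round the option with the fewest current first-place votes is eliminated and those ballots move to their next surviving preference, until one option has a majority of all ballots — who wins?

Round 1: Option 1 19, Option 2 29, Option 3 11, Option 4 0. Option 4 eliminated.
Round 2: Option 1 19, Option 2 29, Option 3 11. Option 3 eliminated.
Round 3: Option 1 30, Option 2 29. Option 1 has a majority (≥30).

Option 1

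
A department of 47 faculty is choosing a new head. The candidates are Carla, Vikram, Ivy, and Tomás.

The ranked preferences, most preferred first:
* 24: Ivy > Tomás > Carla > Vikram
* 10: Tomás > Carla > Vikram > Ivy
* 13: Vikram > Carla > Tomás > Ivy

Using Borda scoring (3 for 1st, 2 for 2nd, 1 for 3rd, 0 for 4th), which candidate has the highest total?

Tomás

Carla: 24×1 + 10×2 + 13×2 = 70
Vikram: 24×0 + 10×1 + 13×3 = 49
Ivy: 24×3 + 10×0 + 13×0 = 72
Tomás: 24×2 + 10×3 + 13×1 = 91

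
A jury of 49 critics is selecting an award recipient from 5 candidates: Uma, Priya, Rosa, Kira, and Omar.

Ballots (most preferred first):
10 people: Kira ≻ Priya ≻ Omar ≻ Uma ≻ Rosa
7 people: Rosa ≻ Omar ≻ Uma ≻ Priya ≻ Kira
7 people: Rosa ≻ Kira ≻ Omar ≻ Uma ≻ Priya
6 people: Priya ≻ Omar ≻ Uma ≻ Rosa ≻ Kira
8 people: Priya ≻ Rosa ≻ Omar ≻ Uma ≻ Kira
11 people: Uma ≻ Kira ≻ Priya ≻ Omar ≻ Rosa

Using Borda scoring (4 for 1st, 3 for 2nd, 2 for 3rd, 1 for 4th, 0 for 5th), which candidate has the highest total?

Priya

Uma: 10×1 + 7×2 + 7×1 + 6×2 + 8×1 + 11×4 = 95
Priya: 10×3 + 7×1 + 7×0 + 6×4 + 8×4 + 11×2 = 115
Rosa: 10×0 + 7×4 + 7×4 + 6×1 + 8×3 + 11×0 = 86
Kira: 10×4 + 7×0 + 7×3 + 6×0 + 8×0 + 11×3 = 94
Omar: 10×2 + 7×3 + 7×2 + 6×3 + 8×2 + 11×1 = 100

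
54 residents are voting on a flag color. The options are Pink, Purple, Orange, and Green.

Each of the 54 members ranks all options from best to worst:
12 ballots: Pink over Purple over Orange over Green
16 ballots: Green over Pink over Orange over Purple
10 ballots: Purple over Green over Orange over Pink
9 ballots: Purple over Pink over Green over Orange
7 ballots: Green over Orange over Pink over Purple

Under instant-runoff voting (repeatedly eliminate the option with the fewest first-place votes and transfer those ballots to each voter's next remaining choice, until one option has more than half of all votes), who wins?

Round 1: Pink 12, Purple 19, Orange 0, Green 23. Orange eliminated.
Round 2: Pink 12, Purple 19, Green 23. Pink eliminated.
Round 3: Purple 31, Green 23. Purple has a majority (≥28).

Purple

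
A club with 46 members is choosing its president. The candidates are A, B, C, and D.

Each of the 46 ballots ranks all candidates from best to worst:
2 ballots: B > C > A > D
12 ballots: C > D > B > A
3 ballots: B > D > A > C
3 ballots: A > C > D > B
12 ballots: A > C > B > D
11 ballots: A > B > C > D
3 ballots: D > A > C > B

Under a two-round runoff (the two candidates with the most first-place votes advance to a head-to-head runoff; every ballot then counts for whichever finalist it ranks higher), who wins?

Round 1 first-place votes: A 26, B 5, C 12, D 3. A and C advance.
Runoff: A is ranked above C on 32 ballots, C above A on 14.

A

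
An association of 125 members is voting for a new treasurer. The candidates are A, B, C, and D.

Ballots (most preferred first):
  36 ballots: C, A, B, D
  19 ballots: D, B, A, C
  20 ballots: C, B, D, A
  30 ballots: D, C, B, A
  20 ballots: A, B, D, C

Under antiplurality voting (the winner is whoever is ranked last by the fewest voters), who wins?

B

Last-place votes: A 50, B 0, C 39, D 36.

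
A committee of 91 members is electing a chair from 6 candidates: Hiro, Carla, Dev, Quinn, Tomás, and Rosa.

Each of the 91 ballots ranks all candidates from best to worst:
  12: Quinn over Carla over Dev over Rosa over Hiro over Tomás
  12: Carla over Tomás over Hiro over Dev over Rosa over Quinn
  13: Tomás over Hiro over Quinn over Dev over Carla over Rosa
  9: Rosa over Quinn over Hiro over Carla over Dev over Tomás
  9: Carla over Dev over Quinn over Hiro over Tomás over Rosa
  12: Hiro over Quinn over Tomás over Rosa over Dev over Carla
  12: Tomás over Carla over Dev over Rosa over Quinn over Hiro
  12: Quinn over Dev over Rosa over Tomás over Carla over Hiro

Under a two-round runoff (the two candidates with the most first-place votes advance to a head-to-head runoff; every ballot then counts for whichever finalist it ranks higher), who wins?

Quinn

Round 1 first-place votes: Hiro 12, Carla 21, Dev 0, Quinn 24, Tomás 25, Rosa 9. Tomás and Quinn advance.
Runoff: Tomás is ranked above Quinn on 37 ballots, Quinn above Tomás on 54.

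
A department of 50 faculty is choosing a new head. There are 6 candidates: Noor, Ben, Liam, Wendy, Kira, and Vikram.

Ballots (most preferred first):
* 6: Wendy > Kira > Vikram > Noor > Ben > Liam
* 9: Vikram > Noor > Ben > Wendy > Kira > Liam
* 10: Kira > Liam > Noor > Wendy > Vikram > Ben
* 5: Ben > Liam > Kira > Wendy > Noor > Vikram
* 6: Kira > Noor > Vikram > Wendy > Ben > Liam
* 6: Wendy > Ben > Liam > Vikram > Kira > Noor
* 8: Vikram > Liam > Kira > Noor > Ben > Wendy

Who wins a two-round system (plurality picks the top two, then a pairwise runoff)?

Kira

Round 1 first-place votes: Noor 0, Ben 5, Liam 0, Wendy 12, Kira 16, Vikram 17. Vikram and Kira advance.
Runoff: Vikram is ranked above Kira on 23 ballots, Kira above Vikram on 27.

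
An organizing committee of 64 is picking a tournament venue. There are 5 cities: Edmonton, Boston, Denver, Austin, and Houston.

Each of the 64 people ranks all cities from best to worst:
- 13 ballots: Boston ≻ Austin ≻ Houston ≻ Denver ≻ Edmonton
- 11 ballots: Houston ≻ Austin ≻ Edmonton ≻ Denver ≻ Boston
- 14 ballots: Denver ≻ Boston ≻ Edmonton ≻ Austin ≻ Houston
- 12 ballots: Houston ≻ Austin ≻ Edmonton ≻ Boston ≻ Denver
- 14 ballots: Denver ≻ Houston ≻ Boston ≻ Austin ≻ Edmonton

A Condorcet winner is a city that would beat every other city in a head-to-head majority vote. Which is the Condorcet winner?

Houston vs Edmonton: 50–14
Houston vs Boston: 37–27
Houston vs Denver: 36–28
Houston vs Austin: 37–27
Houston beats every other city.

Houston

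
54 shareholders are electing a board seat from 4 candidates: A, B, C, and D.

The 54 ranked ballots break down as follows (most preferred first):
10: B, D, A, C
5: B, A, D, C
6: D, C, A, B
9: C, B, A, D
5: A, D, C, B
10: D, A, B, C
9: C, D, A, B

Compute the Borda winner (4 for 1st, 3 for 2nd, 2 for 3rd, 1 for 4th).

D

A: 10×2 + 5×3 + 6×2 + 9×2 + 5×4 + 10×3 + 9×2 = 133
B: 10×4 + 5×4 + 6×1 + 9×3 + 5×1 + 10×2 + 9×1 = 127
C: 10×1 + 5×1 + 6×3 + 9×4 + 5×2 + 10×1 + 9×4 = 125
D: 10×3 + 5×2 + 6×4 + 9×1 + 5×3 + 10×4 + 9×3 = 155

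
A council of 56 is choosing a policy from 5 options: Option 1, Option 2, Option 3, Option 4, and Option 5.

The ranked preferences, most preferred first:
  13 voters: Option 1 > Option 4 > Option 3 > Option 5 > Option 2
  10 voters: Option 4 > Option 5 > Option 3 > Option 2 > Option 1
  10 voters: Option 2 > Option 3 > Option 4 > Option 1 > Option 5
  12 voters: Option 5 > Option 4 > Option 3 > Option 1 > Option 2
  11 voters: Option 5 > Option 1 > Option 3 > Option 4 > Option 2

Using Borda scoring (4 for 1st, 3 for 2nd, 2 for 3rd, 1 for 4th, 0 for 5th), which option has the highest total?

Option 4

Option 1: 13×4 + 10×0 + 10×1 + 12×1 + 11×3 = 107
Option 2: 13×0 + 10×1 + 10×4 + 12×0 + 11×0 = 50
Option 3: 13×2 + 10×2 + 10×3 + 12×2 + 11×2 = 122
Option 4: 13×3 + 10×4 + 10×2 + 12×3 + 11×1 = 146
Option 5: 13×1 + 10×3 + 10×0 + 12×4 + 11×4 = 135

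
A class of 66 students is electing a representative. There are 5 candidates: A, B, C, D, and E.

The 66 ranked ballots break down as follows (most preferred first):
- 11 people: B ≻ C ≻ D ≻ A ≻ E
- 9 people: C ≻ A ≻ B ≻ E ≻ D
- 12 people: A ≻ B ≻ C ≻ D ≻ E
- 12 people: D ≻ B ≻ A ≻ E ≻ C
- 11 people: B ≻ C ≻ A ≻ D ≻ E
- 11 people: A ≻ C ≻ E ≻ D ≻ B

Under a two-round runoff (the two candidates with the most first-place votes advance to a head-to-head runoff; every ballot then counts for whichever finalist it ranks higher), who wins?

Round 1 first-place votes: A 23, B 22, C 9, D 12, E 0. A and B advance.
Runoff: A is ranked above B on 32 ballots, B above A on 34.

B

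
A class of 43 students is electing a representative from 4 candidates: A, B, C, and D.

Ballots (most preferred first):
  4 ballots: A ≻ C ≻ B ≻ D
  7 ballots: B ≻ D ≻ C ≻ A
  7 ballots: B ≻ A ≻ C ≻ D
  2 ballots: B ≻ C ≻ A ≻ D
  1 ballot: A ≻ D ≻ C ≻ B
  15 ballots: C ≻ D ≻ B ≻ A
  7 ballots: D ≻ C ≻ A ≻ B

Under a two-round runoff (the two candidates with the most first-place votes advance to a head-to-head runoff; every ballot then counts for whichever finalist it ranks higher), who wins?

Round 1 first-place votes: A 5, B 16, C 15, D 7. B and C advance.
Runoff: B is ranked above C on 16 ballots, C above B on 27.

C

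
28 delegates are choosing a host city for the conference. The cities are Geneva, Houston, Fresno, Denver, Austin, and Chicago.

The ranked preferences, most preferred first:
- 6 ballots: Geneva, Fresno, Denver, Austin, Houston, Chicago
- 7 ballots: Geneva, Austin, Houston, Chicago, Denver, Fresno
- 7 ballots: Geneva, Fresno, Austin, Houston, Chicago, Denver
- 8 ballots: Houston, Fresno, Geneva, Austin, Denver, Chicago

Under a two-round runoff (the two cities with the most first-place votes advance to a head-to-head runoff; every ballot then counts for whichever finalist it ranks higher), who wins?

Round 1 first-place votes: Geneva 20, Houston 8, Fresno 0, Denver 0, Austin 0, Chicago 0. Geneva and Houston advance.
Runoff: Geneva is ranked above Houston on 20 ballots, Houston above Geneva on 8.

Geneva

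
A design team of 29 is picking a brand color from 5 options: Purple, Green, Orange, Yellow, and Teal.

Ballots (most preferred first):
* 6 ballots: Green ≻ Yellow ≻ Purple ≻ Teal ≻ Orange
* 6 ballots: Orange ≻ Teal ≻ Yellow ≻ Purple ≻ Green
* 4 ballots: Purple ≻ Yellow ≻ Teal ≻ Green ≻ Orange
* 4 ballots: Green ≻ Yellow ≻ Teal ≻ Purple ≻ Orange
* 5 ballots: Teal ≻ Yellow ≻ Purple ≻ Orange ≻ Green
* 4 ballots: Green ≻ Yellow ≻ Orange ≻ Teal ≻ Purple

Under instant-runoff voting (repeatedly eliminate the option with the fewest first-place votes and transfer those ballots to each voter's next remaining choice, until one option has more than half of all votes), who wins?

Round 1: Purple 4, Green 14, Orange 6, Yellow 0, Teal 5. Yellow eliminated.
Round 2: Purple 4, Green 14, Orange 6, Teal 5. Purple eliminated.
Round 3: Green 14, Orange 6, Teal 9. Orange eliminated.
Round 4: Green 14, Teal 15. Teal has a majority (≥15).

Teal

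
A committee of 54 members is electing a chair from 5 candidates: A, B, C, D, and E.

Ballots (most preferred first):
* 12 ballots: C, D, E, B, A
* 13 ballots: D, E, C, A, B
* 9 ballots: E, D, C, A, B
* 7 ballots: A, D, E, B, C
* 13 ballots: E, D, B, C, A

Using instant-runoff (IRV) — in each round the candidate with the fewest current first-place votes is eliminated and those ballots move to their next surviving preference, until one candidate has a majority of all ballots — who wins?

D

Round 1: A 7, B 0, C 12, D 13, E 22. B eliminated.
Round 2: A 7, C 12, D 13, E 22. A eliminated.
Round 3: C 12, D 20, E 22. C eliminated.
Round 4: D 32, E 22. D has a majority (≥28).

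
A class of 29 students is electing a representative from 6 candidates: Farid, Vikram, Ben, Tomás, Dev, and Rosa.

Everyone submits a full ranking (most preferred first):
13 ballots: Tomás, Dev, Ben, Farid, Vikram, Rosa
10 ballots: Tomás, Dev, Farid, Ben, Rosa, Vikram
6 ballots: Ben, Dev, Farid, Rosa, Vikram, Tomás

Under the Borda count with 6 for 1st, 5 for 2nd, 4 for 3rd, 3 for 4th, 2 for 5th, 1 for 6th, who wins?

Dev

Farid: 13×3 + 10×4 + 6×4 = 103
Vikram: 13×2 + 10×1 + 6×2 = 48
Ben: 13×4 + 10×3 + 6×6 = 118
Tomás: 13×6 + 10×6 + 6×1 = 144
Dev: 13×5 + 10×5 + 6×5 = 145
Rosa: 13×1 + 10×2 + 6×3 = 51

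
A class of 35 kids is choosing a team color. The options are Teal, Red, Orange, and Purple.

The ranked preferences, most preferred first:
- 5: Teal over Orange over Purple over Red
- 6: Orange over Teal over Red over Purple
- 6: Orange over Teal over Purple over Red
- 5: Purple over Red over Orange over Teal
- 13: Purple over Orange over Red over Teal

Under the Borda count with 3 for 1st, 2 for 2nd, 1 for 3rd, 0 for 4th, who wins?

Teal: 5×3 + 6×2 + 6×2 + 5×0 + 13×0 = 39
Red: 5×0 + 6×1 + 6×0 + 5×2 + 13×1 = 29
Orange: 5×2 + 6×3 + 6×3 + 5×1 + 13×2 = 77
Purple: 5×1 + 6×0 + 6×1 + 5×3 + 13×3 = 65

Orange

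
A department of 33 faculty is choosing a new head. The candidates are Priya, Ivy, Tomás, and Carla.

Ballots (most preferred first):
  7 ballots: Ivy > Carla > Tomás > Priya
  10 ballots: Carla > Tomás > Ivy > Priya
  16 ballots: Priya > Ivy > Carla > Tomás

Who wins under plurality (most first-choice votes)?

First-place votes: Priya 16, Ivy 7, Tomás 0, Carla 10.

Priya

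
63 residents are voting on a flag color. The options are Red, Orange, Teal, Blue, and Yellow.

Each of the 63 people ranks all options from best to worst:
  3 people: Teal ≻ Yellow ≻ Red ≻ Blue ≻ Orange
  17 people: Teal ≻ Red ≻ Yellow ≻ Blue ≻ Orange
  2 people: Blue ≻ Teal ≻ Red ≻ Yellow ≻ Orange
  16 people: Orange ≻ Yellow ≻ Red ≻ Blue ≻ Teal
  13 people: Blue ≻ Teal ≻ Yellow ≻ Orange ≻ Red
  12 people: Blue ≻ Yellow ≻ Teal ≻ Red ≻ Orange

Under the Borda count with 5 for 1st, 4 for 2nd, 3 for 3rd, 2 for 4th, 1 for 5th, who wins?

Yellow

Red: 3×3 + 17×4 + 2×3 + 16×3 + 13×1 + 12×2 = 168
Orange: 3×1 + 17×1 + 2×1 + 16×5 + 13×2 + 12×1 = 140
Teal: 3×5 + 17×5 + 2×4 + 16×1 + 13×4 + 12×3 = 212
Blue: 3×2 + 17×2 + 2×5 + 16×2 + 13×5 + 12×5 = 207
Yellow: 3×4 + 17×3 + 2×2 + 16×4 + 13×3 + 12×4 = 218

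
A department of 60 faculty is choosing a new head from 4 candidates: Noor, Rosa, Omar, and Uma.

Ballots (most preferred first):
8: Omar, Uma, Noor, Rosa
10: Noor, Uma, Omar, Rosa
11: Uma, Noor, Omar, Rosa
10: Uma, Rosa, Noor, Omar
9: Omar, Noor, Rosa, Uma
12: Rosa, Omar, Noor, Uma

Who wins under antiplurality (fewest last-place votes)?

Noor

Last-place votes: Noor 0, Rosa 29, Omar 10, Uma 21.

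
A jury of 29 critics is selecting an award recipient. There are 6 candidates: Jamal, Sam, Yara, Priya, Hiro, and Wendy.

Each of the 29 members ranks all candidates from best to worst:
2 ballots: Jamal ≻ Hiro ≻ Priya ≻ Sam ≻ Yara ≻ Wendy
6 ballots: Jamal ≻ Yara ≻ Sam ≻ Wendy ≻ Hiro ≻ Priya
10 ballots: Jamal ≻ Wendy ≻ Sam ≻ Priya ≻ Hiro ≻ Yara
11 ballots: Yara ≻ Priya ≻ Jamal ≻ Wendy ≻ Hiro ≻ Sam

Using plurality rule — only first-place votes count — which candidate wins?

First-place votes: Jamal 18, Sam 0, Yara 11, Priya 0, Hiro 0, Wendy 0.

Jamal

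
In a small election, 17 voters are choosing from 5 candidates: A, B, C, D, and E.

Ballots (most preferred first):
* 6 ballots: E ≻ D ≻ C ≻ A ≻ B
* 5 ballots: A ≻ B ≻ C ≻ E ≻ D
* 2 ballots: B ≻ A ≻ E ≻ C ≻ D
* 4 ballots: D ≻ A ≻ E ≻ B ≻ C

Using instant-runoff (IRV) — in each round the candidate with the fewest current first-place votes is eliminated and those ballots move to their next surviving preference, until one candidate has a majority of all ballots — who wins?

Round 1: A 5, B 2, C 0, D 4, E 6. C eliminated.
Round 2: A 5, B 2, D 4, E 6. B eliminated.
Round 3: A 7, D 4, E 6. D eliminated.
Round 4: A 11, E 6. A has a majority (≥9).

A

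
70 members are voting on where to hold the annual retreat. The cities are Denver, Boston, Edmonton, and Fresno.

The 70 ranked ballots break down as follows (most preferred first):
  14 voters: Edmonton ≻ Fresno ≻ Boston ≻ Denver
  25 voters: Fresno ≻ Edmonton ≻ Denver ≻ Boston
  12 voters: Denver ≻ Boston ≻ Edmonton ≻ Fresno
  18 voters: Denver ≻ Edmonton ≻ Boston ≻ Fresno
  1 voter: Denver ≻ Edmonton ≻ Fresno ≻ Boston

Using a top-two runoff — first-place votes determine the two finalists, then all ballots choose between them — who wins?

Round 1 first-place votes: Denver 31, Boston 0, Edmonton 14, Fresno 25. Denver and Fresno advance.
Runoff: Denver is ranked above Fresno on 31 ballots, Fresno above Denver on 39.

Fresno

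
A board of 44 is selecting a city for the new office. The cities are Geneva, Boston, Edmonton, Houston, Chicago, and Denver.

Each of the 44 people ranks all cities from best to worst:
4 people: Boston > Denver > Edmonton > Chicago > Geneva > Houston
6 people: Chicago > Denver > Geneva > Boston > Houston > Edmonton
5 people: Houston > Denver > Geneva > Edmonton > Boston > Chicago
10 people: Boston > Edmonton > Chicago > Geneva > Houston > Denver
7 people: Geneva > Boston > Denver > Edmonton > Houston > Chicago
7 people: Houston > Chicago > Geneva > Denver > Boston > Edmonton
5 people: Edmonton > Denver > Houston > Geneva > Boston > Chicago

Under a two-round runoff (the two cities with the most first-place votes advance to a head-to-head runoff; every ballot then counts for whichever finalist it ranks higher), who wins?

Boston

Round 1 first-place votes: Geneva 7, Boston 14, Edmonton 5, Houston 12, Chicago 6, Denver 0. Boston and Houston advance.
Runoff: Boston is ranked above Houston on 27 ballots, Houston above Boston on 17.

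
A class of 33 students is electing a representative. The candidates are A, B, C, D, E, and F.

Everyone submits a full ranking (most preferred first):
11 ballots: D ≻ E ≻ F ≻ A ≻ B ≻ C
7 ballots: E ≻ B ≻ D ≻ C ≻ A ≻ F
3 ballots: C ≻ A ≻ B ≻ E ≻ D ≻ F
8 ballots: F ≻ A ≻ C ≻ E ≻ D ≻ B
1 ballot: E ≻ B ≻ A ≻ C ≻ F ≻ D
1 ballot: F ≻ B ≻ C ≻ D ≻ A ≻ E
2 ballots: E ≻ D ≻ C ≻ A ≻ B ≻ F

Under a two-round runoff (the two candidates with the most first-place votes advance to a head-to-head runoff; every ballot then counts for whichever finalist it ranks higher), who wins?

Round 1 first-place votes: A 0, B 0, C 3, D 11, E 10, F 9. D and E advance.
Runoff: D is ranked above E on 12 ballots, E above D on 21.

E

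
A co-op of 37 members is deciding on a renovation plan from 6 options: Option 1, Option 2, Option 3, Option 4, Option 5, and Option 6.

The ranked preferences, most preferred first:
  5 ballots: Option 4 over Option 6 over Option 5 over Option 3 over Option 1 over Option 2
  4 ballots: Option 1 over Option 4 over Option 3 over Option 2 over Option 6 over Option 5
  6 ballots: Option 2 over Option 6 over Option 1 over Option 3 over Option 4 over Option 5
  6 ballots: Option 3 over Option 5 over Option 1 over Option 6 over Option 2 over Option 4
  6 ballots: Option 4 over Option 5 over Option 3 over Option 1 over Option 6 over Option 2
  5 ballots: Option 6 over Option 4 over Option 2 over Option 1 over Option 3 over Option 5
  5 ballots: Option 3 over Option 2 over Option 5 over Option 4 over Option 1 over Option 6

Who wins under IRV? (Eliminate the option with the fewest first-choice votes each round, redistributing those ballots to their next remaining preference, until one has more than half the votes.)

Option 4

Round 1: Option 1 4, Option 2 6, Option 3 11, Option 4 11, Option 5 0, Option 6 5. Option 5 eliminated.
Round 2: Option 1 4, Option 2 6, Option 3 11, Option 4 11, Option 6 5. Option 1 eliminated.
Round 3: Option 2 6, Option 3 11, Option 4 15, Option 6 5. Option 6 eliminated.
Round 4: Option 2 6, Option 3 11, Option 4 20. Option 4 has a majority (≥19).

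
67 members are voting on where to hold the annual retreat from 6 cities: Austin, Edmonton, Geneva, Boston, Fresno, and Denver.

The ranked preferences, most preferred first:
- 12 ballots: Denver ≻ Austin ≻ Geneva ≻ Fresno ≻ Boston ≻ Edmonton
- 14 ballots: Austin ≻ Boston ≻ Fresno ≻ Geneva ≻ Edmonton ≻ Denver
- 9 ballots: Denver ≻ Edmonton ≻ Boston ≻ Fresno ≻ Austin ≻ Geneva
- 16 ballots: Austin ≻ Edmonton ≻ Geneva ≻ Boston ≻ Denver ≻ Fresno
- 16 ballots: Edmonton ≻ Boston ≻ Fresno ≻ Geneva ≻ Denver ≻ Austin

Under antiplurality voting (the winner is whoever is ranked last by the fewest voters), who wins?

Last-place votes: Austin 16, Edmonton 12, Geneva 9, Boston 0, Fresno 16, Denver 14.

Boston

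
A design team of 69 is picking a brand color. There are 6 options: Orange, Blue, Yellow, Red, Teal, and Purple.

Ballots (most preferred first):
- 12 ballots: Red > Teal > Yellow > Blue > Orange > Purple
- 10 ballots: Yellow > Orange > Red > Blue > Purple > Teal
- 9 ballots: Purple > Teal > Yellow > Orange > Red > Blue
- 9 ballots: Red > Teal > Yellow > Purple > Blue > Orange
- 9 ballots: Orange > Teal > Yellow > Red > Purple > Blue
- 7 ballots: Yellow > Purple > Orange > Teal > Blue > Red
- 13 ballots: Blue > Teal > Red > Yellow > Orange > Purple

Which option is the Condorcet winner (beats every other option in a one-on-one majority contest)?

Teal vs Orange: 43–26
Teal vs Blue: 46–23
Teal vs Yellow: 52–17
Teal vs Red: 38–31
Teal vs Purple: 43–26
Teal beats every other option.

Teal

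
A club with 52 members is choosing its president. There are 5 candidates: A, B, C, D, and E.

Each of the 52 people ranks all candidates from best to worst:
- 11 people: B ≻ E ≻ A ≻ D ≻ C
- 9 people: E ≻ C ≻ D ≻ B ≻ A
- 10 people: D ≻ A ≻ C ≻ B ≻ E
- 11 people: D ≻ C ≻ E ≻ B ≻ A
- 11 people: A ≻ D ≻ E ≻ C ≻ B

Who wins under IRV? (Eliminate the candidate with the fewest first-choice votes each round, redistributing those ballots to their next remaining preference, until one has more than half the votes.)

Round 1: A 11, B 11, C 0, D 21, E 9. C eliminated.
Round 2: A 11, B 11, D 21, E 9. E eliminated.
Round 3: A 11, B 11, D 30. D has a majority (≥27).

D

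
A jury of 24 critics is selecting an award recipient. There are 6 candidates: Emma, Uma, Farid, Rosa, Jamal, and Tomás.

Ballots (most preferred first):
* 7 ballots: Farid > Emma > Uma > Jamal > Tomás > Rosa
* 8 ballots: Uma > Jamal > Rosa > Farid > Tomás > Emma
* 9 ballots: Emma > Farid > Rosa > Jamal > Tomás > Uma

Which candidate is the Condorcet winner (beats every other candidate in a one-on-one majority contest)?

Farid

Farid vs Emma: 15–9
Farid vs Uma: 16–8
Farid vs Rosa: 16–8
Farid vs Jamal: 16–8
Farid vs Tomás: 24–0
Farid beats every other candidate.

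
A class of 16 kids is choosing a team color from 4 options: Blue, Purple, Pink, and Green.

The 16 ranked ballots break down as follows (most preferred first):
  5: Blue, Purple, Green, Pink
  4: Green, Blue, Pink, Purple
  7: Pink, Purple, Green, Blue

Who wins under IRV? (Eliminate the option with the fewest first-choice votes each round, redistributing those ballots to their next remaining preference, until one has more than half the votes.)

Round 1: Blue 5, Purple 0, Pink 7, Green 4. Purple eliminated.
Round 2: Blue 5, Pink 7, Green 4. Green eliminated.
Round 3: Blue 9, Pink 7. Blue has a majority (≥9).

Blue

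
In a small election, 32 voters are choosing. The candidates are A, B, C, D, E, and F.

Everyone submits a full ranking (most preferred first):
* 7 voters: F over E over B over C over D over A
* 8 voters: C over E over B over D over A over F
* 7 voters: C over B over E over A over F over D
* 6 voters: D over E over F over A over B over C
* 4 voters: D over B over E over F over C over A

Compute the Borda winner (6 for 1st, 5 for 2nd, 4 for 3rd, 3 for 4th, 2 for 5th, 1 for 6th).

A: 7×1 + 8×2 + 7×3 + 6×3 + 4×1 = 66
B: 7×4 + 8×4 + 7×5 + 6×2 + 4×5 = 127
C: 7×3 + 8×6 + 7×6 + 6×1 + 4×2 = 125
D: 7×2 + 8×3 + 7×1 + 6×6 + 4×6 = 105
E: 7×5 + 8×5 + 7×4 + 6×5 + 4×4 = 149
F: 7×6 + 8×1 + 7×2 + 6×4 + 4×3 = 100

E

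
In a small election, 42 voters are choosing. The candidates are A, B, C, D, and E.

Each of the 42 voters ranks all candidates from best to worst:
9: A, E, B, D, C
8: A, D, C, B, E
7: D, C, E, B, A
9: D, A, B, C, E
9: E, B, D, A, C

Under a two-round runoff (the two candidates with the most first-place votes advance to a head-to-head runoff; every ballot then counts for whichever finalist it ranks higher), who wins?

D

Round 1 first-place votes: A 17, B 0, C 0, D 16, E 9. A and D advance.
Runoff: A is ranked above D on 17 ballots, D above A on 25.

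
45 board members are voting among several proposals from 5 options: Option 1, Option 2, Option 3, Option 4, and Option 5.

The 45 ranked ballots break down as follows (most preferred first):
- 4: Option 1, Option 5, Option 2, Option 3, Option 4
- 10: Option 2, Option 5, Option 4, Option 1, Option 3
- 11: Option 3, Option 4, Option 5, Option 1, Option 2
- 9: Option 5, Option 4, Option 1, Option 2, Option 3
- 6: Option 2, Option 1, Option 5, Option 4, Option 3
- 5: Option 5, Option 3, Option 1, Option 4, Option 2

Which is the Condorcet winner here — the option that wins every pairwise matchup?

Option 5 vs Option 1: 35–10
Option 5 vs Option 2: 29–16
Option 5 vs Option 3: 34–11
Option 5 vs Option 4: 34–11
Option 5 beats every other option.

Option 5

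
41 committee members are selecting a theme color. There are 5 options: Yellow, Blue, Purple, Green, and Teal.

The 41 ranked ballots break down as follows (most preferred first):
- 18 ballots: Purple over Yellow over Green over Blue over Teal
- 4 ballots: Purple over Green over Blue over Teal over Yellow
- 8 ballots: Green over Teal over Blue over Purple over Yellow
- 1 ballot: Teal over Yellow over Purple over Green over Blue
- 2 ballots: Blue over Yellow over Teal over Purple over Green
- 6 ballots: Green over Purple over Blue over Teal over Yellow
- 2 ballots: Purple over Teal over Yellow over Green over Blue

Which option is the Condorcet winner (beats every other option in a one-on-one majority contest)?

Purple

Purple vs Yellow: 38–3
Purple vs Blue: 31–10
Purple vs Green: 27–14
Purple vs Teal: 30–11
Purple beats every other option.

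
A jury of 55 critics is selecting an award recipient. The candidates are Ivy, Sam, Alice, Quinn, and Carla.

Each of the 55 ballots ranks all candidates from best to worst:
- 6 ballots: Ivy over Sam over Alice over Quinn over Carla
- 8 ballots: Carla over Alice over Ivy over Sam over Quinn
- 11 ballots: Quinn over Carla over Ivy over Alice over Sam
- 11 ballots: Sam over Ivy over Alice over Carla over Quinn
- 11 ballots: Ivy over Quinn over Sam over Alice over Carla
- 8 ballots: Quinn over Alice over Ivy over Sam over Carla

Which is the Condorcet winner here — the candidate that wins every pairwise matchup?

Ivy

Ivy vs Sam: 44–11
Ivy vs Alice: 39–16
Ivy vs Quinn: 36–19
Ivy vs Carla: 36–19
Ivy beats every other candidate.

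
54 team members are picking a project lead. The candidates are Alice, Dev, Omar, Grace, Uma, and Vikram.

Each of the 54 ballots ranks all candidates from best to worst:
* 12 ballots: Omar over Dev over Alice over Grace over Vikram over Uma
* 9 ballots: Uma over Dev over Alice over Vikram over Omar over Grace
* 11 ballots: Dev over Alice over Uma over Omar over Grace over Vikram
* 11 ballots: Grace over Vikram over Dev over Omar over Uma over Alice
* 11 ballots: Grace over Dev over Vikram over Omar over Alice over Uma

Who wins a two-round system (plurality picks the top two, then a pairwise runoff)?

Omar

Round 1 first-place votes: Alice 0, Dev 11, Omar 12, Grace 22, Uma 9, Vikram 0. Grace and Omar advance.
Runoff: Grace is ranked above Omar on 22 ballots, Omar above Grace on 32.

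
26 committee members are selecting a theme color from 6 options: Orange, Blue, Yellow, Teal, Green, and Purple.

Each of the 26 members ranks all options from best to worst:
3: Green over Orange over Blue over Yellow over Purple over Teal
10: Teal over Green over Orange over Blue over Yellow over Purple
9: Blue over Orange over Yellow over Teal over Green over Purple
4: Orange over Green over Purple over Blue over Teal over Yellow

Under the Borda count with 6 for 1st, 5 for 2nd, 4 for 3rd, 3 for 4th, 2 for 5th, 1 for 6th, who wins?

Orange

Orange: 3×5 + 10×4 + 9×5 + 4×6 = 124
Blue: 3×4 + 10×3 + 9×6 + 4×3 = 108
Yellow: 3×3 + 10×2 + 9×4 + 4×1 = 69
Teal: 3×1 + 10×6 + 9×3 + 4×2 = 98
Green: 3×6 + 10×5 + 9×2 + 4×5 = 106
Purple: 3×2 + 10×1 + 9×1 + 4×4 = 41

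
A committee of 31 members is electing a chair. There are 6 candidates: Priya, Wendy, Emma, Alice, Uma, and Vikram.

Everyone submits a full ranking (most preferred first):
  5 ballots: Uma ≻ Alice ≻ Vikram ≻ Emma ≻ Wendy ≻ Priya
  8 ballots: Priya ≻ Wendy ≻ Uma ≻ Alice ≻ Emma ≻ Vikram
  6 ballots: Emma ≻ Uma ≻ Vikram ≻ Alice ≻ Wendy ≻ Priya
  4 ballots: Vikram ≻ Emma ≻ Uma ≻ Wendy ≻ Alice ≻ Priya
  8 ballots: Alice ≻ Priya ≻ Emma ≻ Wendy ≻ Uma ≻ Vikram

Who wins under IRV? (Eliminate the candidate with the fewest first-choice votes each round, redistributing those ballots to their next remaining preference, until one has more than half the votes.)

Alice

Round 1: Priya 8, Wendy 0, Emma 6, Alice 8, Uma 5, Vikram 4. Wendy eliminated.
Round 2: Priya 8, Emma 6, Alice 8, Uma 5, Vikram 4. Vikram eliminated.
Round 3: Priya 8, Emma 10, Alice 8, Uma 5. Uma eliminated.
Round 4: Priya 8, Emma 10, Alice 13. Priya eliminated.
Round 5: Emma 10, Alice 21. Alice has a majority (≥16).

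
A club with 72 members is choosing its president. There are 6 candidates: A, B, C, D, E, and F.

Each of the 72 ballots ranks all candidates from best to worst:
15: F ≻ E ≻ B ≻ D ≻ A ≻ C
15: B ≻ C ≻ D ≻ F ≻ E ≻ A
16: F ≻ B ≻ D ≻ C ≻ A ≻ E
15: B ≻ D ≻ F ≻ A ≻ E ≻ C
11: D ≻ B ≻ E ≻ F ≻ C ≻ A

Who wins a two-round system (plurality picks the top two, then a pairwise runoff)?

B

Round 1 first-place votes: A 0, B 30, C 0, D 11, E 0, F 31. F and B advance.
Runoff: F is ranked above B on 31 ballots, B above F on 41.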